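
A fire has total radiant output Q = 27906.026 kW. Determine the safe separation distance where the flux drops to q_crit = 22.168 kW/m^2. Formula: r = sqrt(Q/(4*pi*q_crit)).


4*pi*q_crit = 278.57
Q/(4*pi*q_crit) = 100.18
r = sqrt(100.18) = 10.009 m

10.009 m


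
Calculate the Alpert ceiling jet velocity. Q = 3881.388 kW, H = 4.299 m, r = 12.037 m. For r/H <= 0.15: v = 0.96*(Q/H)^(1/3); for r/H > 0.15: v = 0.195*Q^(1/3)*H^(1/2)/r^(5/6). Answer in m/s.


r/H = 12.037 / 4.299 = 2.8000
r/H > 0.15, so v = 0.195*Q^(1/3)*H^(1/2)/r^(5/6)
Q^(1/3) = 15.716
H^(1/2) = 2.0734
r^(5/6) = 7.9512
v = 0.195 * 15.716 * 2.0734 / 7.9512 = 0.79913 m/s

0.79913 m/s


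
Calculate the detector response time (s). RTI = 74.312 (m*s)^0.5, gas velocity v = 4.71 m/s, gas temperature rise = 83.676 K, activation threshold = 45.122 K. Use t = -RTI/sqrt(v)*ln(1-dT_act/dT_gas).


dT_act/dT_gas = 0.53925
ln(1 - 0.53925) = -0.77489
t = -74.312 / sqrt(4.71) * -0.77489 = 26.533 s

26.533 s


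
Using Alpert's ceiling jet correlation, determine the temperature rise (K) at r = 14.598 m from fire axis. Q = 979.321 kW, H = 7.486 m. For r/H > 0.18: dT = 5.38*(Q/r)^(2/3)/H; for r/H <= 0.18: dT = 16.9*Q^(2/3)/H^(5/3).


r/H = 14.598 / 7.486 = 1.9500
r/H > 0.18, so dT = 5.38*(Q/r)^(2/3)/H
Q/r = 67.086
(Q/r)^(2/3) = 16.510
dT = 5.38 * 16.510 / 7.486 = 11.866 K

11.866 K


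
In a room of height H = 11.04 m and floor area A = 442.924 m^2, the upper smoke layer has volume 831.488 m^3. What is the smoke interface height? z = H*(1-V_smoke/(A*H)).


V/(A*H) = 0.17004
1 - 0.17004 = 0.82996
z = 11.04 * 0.82996 = 9.1627 m

9.1627 m


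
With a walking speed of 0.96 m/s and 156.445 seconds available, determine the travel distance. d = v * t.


d = 0.96 * 156.445 = 150.19 m

150.19 m


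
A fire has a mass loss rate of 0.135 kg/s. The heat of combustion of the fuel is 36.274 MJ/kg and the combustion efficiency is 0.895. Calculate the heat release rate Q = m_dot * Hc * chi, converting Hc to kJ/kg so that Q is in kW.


Hc = 36.274 MJ/kg = 36.274 * 1000 kJ/kg = 36274 kJ/kg
Q = 0.135 kg/s * 36274 kJ/kg * 0.895 = 4382.8 kW

4382.8 kW


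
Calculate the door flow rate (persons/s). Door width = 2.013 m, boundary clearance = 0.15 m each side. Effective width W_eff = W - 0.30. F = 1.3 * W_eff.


W_eff = 2.013 - 0.30 = 1.713 m
F = 1.3 * 1.713 = 2.2269 persons/s

2.2269 persons/s


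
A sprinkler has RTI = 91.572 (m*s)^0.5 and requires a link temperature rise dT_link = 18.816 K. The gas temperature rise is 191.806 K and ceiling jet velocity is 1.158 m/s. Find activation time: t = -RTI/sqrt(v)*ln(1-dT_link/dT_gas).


dT_link/dT_gas = 0.098099
ln(1 - 0.098099) = -0.10325
t = -91.572 / sqrt(1.158) * -0.10325 = 8.7862 s

8.7862 s


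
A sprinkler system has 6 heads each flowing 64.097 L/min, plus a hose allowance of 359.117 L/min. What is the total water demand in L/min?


Sprinkler demand = 6 * 64.097 = 384.582 L/min
Total = 384.582 + 359.117 = 743.699 L/min

743.699 L/min


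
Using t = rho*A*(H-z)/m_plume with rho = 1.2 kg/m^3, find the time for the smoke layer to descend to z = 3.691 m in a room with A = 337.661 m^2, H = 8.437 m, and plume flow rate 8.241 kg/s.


H - z = 4.746 m
t = 1.2 * 337.661 * 4.746 / 8.241 = 233.35 s

233.35 s


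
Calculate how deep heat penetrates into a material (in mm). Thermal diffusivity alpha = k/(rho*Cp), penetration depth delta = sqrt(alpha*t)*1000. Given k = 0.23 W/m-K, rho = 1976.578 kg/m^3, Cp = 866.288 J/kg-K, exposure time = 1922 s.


alpha = 0.23 / (1976.578 * 866.288) = 1.3432e-07 m^2/s
alpha * t = 0.00025817
delta = sqrt(0.00025817) * 1000 = 16.068 mm

16.068 mm


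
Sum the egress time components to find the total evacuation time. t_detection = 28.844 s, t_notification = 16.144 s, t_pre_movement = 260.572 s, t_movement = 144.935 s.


Total = 28.844 + 16.144 + 260.572 + 144.935 = 450.495 s

450.495 s


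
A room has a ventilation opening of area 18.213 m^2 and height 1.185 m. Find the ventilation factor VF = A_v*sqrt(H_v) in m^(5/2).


sqrt(H_v) = 1.0886
VF = 18.213 * 1.0886 = 19.826 m^(5/2)

19.826 m^(5/2)


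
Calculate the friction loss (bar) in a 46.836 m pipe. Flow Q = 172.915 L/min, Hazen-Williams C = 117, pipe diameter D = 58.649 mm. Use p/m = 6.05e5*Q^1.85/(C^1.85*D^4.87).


Q^1.85 = 13804
C^1.85 = 6701.1
D^4.87 = 4.0872e+08
p/m = 0.0030491 bar/m
p_total = 0.0030491 * 46.836 = 0.14281 bar

0.14281 bar


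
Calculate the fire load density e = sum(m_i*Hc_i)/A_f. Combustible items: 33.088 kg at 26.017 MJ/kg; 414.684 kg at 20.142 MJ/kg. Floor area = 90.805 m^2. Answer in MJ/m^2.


Total energy = 33.088*26.017 + 414.684*20.142
= 860.8505 + 8352.565
= 9213.416 MJ
e = 9213.416 / 90.805 = 101.46 MJ/m^2

101.46 MJ/m^2


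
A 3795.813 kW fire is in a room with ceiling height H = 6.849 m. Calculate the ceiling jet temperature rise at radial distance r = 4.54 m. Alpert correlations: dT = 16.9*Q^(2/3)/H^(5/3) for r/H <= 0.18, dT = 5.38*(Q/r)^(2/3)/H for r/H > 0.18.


r/H = 4.54 / 6.849 = 0.66287
r/H > 0.18, so dT = 5.38*(Q/r)^(2/3)/H
Q/r = 836.08
(Q/r)^(2/3) = 88.750
dT = 5.38 * 88.750 / 6.849 = 69.714 K

69.714 K


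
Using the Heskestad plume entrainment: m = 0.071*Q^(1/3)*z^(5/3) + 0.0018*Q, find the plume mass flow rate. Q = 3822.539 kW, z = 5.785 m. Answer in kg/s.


Q^(1/3) = 15.636
z^(5/3) = 18.643
First term = 0.071 * 15.636 * 18.643 = 20.696
Second term = 0.0018 * 3822.539 = 6.8806
m = 27.576 kg/s

27.576 kg/s


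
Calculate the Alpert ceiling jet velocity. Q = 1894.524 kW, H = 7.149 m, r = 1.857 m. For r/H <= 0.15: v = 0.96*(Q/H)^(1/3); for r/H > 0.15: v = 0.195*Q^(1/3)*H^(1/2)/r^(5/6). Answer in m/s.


r/H = 1.857 / 7.149 = 0.25976
r/H > 0.15, so v = 0.195*Q^(1/3)*H^(1/2)/r^(5/6)
Q^(1/3) = 12.374
H^(1/2) = 2.6738
r^(5/6) = 1.6750
v = 0.195 * 12.374 * 2.6738 / 1.6750 = 3.8517 m/s

3.8517 m/s


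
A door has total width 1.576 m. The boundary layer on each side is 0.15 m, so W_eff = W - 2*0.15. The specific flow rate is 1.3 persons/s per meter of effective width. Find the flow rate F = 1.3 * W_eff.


W_eff = 1.576 - 0.30 = 1.276 m
F = 1.3 * 1.276 = 1.6588 persons/s

1.6588 persons/s


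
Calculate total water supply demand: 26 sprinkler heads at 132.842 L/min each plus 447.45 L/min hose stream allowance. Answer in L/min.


Sprinkler demand = 26 * 132.842 = 3453.892 L/min
Total = 3453.892 + 447.45 = 3901.342 L/min

3901.342 L/min


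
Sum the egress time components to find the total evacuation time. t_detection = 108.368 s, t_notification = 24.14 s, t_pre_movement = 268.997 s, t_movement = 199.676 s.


Total = 108.368 + 24.14 + 268.997 + 199.676 = 601.181 s

601.181 s


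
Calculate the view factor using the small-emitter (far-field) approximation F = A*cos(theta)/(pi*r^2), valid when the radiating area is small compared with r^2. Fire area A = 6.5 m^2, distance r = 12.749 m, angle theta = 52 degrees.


cos(52 deg) = 0.61566
pi*r^2 = 510.63
F = 6.5 * 0.61566 / 510.63 = 0.0078371

0.0078371


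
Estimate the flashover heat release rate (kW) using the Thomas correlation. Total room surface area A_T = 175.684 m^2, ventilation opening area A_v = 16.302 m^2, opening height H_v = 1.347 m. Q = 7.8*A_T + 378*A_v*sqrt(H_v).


7.8*A_T = 1370.3
sqrt(H_v) = 1.1606
378*A_v*sqrt(H_v) = 7151.8
Q = 1370.3 + 7151.8 = 8522.2 kW

8522.2 kW


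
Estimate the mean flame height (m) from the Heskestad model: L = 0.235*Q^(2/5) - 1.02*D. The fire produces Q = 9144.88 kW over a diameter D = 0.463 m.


Q^(2/5) = 38.412
0.235 * Q^(2/5) = 9.0269
1.02 * D = 0.47226
L = 8.5546 m

8.5546 m


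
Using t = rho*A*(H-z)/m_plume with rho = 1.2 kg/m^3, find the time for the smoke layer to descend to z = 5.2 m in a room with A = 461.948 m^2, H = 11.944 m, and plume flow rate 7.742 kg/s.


H - z = 6.744 m
t = 1.2 * 461.948 * 6.744 / 7.742 = 482.88 s

482.88 s


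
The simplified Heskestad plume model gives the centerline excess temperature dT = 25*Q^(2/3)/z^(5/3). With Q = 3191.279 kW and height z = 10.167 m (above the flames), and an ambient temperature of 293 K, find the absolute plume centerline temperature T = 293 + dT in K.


Q^(2/3) = 216.76
z^(5/3) = 47.715
dT = 25 * 216.76 / 47.715 = 113.57 K
T = 293 + 113.57 = 406.57 K

406.57 K


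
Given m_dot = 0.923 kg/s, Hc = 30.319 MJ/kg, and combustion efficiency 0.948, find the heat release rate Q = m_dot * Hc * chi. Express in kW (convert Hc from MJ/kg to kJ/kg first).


Hc = 30.319 MJ/kg = 30.319 * 1000 kJ/kg = 30319 kJ/kg
Q = 0.923 kg/s * 30319 kJ/kg * 0.948 = 26529 kW

26529 kW


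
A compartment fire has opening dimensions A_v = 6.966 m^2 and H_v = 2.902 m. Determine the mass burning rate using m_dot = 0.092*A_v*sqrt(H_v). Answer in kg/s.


sqrt(H_v) = 1.7035
m_dot = 0.092 * 6.966 * 1.7035 = 1.0917 kg/s

1.0917 kg/s


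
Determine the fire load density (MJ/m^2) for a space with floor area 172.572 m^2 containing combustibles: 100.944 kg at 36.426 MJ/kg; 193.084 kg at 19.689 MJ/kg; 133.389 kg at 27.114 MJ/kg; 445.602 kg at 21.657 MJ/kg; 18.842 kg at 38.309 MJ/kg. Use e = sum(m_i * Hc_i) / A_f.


Total energy = 100.944*36.426 + 193.084*19.689 + 133.389*27.114 + 445.602*21.657 + 18.842*38.309
= 3676.986 + 3801.631 + 3616.709 + 9650.403 + 721.8182
= 21467.55 MJ
e = 21467.55 / 172.572 = 124.40 MJ/m^2

124.40 MJ/m^2


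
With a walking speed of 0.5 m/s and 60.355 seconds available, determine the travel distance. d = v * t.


d = 0.5 * 60.355 = 30.177 m

30.177 m


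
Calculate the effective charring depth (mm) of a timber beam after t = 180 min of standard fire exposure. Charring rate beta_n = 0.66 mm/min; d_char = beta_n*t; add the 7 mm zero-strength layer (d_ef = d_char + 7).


d_char = 0.66 * 180 = 118.8 mm
d_ef = 118.8 + 1.0*7 = 125.8 mm

125.8 mm


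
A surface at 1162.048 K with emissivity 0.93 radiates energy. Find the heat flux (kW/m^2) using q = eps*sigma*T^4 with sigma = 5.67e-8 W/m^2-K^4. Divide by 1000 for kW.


T^4 = 1.8235e+12
q = 0.93 * 5.67e-8 * 1.8235e+12 / 1000 = 96.153 kW/m^2

96.153 kW/m^2


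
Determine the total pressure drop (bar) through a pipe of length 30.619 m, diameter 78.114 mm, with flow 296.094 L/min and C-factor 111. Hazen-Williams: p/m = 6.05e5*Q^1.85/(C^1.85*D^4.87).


Q^1.85 = 37337
C^1.85 = 6079.2
D^4.87 = 1.6504e+09
p/m = 0.0022515 bar/m
p_total = 0.0022515 * 30.619 = 0.068937 bar

0.068937 bar


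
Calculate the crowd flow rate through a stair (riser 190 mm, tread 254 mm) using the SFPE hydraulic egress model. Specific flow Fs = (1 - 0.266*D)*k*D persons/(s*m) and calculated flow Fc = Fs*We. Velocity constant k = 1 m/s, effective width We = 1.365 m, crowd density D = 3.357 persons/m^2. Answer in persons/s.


1 - 0.266*D = 1 - 0.266*3.357 = 0.10704
Fs = 0.10704 * 1 * 3.357 = 0.35933 persons/(s*m)
Fc = 0.35933 * 1.365 = 0.49048 persons/s

0.49048 persons/s


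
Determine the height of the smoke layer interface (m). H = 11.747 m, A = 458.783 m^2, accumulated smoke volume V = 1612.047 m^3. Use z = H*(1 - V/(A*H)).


V/(A*H) = 0.29912
1 - 0.29912 = 0.70088
z = 11.747 * 0.70088 = 8.2333 m

8.2333 m


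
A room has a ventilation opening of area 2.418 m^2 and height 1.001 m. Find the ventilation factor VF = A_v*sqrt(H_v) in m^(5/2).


sqrt(H_v) = 1.0005
VF = 2.418 * 1.0005 = 2.4192 m^(5/2)

2.4192 m^(5/2)


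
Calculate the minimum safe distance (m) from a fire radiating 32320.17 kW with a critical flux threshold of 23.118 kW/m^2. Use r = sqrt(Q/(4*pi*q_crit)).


4*pi*q_crit = 290.51
Q/(4*pi*q_crit) = 111.25
r = sqrt(111.25) = 10.548 m

10.548 m


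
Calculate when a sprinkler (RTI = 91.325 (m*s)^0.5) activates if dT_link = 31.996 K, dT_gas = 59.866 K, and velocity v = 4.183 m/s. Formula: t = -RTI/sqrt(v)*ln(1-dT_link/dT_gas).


dT_link/dT_gas = 0.53446
ln(1 - 0.53446) = -0.76456
t = -91.325 / sqrt(4.183) * -0.76456 = 34.139 s

34.139 s


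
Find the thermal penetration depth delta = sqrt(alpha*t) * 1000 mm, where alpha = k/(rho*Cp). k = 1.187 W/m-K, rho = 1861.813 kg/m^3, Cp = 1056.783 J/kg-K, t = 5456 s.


alpha = 1.187 / (1861.813 * 1056.783) = 6.0329e-07 m^2/s
alpha * t = 0.0032916
delta = sqrt(0.0032916) * 1000 = 57.372 mm

57.372 mm


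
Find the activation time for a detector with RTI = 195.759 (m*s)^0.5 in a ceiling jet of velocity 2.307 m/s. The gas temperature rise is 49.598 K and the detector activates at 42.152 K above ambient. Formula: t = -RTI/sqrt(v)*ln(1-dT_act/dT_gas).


dT_act/dT_gas = 0.84987
ln(1 - 0.84987) = -1.8963
t = -195.759 / sqrt(2.307) * -1.8963 = 244.40 s

244.40 s


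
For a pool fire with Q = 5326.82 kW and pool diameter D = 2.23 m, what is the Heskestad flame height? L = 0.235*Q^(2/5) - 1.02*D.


Q^(2/5) = 30.945
0.235 * Q^(2/5) = 7.2720
1.02 * D = 2.2746
L = 4.9974 m

4.9974 m


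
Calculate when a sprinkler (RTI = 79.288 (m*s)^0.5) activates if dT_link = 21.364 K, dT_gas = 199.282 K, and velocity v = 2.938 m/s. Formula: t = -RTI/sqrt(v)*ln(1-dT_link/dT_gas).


dT_link/dT_gas = 0.10720
ln(1 - 0.10720) = -0.11340
t = -79.288 / sqrt(2.938) * -0.11340 = 5.2455 s

5.2455 s


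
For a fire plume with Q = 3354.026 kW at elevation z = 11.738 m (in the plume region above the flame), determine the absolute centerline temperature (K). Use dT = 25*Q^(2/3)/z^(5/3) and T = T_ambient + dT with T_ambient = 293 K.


Q^(2/3) = 224.07
z^(5/3) = 60.626
dT = 25 * 224.07 / 60.626 = 92.398 K
T = 293 + 92.398 = 385.40 K

385.40 K


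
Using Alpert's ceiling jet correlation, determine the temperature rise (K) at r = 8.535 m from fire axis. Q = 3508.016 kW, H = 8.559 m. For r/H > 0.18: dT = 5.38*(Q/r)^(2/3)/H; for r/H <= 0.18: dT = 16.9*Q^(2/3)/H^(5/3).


r/H = 8.535 / 8.559 = 0.99720
r/H > 0.18, so dT = 5.38*(Q/r)^(2/3)/H
Q/r = 411.02
(Q/r)^(2/3) = 55.281
dT = 5.38 * 55.281 / 8.559 = 34.748 K

34.748 K


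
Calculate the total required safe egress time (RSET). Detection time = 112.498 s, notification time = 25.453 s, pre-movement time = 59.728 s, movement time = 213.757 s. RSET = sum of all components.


Total = 112.498 + 25.453 + 59.728 + 213.757 = 411.436 s

411.436 s


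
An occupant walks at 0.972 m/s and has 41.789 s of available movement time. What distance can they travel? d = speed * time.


d = 0.972 * 41.789 = 40.619 m

40.619 m


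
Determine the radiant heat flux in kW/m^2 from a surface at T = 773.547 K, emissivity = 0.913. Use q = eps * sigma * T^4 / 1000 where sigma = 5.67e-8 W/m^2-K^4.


T^4 = 3.5805e+11
q = 0.913 * 5.67e-8 * 3.5805e+11 / 1000 = 18.535 kW/m^2

18.535 kW/m^2


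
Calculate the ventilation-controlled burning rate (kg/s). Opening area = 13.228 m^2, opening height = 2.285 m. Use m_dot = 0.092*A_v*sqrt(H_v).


sqrt(H_v) = 1.5116
m_dot = 0.092 * 13.228 * 1.5116 = 1.8396 kg/s

1.8396 kg/s


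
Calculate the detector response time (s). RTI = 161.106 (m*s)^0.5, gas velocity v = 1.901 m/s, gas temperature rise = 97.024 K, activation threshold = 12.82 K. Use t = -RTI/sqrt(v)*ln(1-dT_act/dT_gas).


dT_act/dT_gas = 0.13213
ln(1 - 0.13213) = -0.14172
t = -161.106 / sqrt(1.901) * -0.14172 = 16.559 s

16.559 s


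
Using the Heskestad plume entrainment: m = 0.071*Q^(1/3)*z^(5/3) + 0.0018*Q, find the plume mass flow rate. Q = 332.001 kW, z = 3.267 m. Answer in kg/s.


Q^(1/3) = 6.9244
z^(5/3) = 7.1931
First term = 0.071 * 6.9244 * 7.1931 = 3.5363
Second term = 0.0018 * 332.001 = 0.59760
m = 4.1339 kg/s

4.1339 kg/s


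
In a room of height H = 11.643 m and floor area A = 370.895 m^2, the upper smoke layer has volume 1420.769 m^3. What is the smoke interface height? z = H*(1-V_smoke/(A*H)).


V/(A*H) = 0.32901
1 - 0.32901 = 0.67099
z = 11.643 * 0.67099 = 7.8123 m

7.8123 m


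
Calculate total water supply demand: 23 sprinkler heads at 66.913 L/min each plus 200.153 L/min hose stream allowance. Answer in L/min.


Sprinkler demand = 23 * 66.913 = 1538.999 L/min
Total = 1538.999 + 200.153 = 1739.152 L/min

1739.152 L/min


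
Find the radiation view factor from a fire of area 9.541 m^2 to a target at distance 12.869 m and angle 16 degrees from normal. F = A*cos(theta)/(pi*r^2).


cos(16 deg) = 0.96126
pi*r^2 = 520.28
F = 9.541 * 0.96126 / 520.28 = 0.017628

0.017628


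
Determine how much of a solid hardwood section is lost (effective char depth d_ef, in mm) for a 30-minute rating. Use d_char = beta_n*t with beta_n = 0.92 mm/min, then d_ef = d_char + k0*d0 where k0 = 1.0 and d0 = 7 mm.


d_char = 0.92 * 30 = 27.6 mm
d_ef = 27.6 + 1.0*7 = 34.6 mm

34.6 mm


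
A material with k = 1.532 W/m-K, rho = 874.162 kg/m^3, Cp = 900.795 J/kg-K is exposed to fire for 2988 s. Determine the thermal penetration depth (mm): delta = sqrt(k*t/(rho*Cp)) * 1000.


alpha = 1.532 / (874.162 * 900.795) = 1.9455e-06 m^2/s
alpha * t = 0.0058133
delta = sqrt(0.0058133) * 1000 = 76.245 mm

76.245 mm


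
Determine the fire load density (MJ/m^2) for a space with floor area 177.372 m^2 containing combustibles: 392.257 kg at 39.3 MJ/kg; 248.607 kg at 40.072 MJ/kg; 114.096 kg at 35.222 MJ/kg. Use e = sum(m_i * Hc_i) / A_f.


Total energy = 392.257*39.3 + 248.607*40.072 + 114.096*35.222
= 15415.70 + 9962.180 + 4018.689
= 29396.57 MJ
e = 29396.57 / 177.372 = 165.73 MJ/m^2

165.73 MJ/m^2


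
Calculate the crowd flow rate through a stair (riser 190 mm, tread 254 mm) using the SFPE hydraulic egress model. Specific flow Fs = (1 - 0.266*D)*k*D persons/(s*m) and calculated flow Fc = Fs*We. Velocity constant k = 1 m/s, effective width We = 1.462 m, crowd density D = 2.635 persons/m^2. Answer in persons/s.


1 - 0.266*D = 1 - 0.266*2.635 = 0.29909
Fs = 0.29909 * 1 * 2.635 = 0.78810 persons/(s*m)
Fc = 0.78810 * 1.462 = 1.1522 persons/s

1.1522 persons/s


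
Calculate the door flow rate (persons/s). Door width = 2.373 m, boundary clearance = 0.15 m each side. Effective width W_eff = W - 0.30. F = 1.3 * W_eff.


W_eff = 2.373 - 0.30 = 2.073 m
F = 1.3 * 2.073 = 2.6949 persons/s

2.6949 persons/s


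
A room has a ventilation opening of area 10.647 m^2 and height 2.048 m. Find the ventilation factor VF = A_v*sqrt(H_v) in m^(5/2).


sqrt(H_v) = 1.4311
VF = 10.647 * 1.4311 = 15.237 m^(5/2)

15.237 m^(5/2)


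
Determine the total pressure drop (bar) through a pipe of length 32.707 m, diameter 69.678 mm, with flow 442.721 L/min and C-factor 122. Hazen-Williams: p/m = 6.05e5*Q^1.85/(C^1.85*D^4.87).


Q^1.85 = 78585
C^1.85 = 7240.5
D^4.87 = 9.4597e+08
p/m = 0.0069415 bar/m
p_total = 0.0069415 * 32.707 = 0.22704 bar

0.22704 bar


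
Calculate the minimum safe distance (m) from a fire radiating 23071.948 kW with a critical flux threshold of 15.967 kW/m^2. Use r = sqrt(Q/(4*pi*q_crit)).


4*pi*q_crit = 200.65
Q/(4*pi*q_crit) = 114.99
r = sqrt(114.99) = 10.723 m

10.723 m


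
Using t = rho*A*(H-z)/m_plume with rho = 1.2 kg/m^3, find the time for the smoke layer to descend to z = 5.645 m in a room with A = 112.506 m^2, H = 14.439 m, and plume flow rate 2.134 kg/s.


H - z = 8.794 m
t = 1.2 * 112.506 * 8.794 / 2.134 = 556.35 s

556.35 s


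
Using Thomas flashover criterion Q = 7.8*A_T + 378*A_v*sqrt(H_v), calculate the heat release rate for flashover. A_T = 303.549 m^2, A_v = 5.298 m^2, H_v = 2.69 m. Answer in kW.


7.8*A_T = 2367.7
sqrt(H_v) = 1.6401
378*A_v*sqrt(H_v) = 3284.6
Q = 2367.7 + 3284.6 = 5652.3 kW

5652.3 kW


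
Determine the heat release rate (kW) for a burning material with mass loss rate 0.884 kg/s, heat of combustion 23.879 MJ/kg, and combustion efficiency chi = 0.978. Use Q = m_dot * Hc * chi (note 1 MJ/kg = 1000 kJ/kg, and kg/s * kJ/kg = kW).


Hc = 23.879 MJ/kg = 23.879 * 1000 kJ/kg = 23879 kJ/kg
Q = 0.884 kg/s * 23879 kJ/kg * 0.978 = 20645 kW

20645 kW


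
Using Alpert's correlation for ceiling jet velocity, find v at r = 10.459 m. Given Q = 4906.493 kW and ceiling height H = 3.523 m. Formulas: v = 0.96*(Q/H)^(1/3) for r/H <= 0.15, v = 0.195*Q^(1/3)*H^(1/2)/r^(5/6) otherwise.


r/H = 10.459 / 3.523 = 2.9688
r/H > 0.15, so v = 0.195*Q^(1/3)*H^(1/2)/r^(5/6)
Q^(1/3) = 16.992
H^(1/2) = 1.8770
r^(5/6) = 7.0725
v = 0.195 * 16.992 * 1.8770 / 7.0725 = 0.87937 m/s

0.87937 m/s


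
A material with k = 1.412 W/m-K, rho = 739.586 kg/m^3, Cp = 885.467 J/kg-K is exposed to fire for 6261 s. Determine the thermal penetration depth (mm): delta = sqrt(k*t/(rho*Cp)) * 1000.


alpha = 1.412 / (739.586 * 885.467) = 2.1561e-06 m^2/s
alpha * t = 0.013499
delta = sqrt(0.013499) * 1000 = 116.19 mm

116.19 mm


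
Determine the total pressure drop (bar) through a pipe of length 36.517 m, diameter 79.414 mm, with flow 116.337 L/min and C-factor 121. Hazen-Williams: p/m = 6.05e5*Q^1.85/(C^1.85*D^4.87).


Q^1.85 = 6631.0
C^1.85 = 7131.0
D^4.87 = 1.7885e+09
p/m = 0.00031454 bar/m
p_total = 0.00031454 * 36.517 = 0.011486 bar

0.011486 bar


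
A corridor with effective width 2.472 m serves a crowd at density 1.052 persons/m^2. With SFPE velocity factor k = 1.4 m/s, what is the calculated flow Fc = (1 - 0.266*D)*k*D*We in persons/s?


1 - 0.266*D = 1 - 0.266*1.052 = 0.72017
Fs = 0.72017 * 1.4 * 1.052 = 1.0607 persons/(s*m)
Fc = 1.0607 * 2.472 = 2.6220 persons/s

2.6220 persons/s


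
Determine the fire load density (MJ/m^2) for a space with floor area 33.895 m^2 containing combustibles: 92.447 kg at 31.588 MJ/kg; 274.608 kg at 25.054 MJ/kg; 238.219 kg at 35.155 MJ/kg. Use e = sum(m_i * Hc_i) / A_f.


Total energy = 92.447*31.588 + 274.608*25.054 + 238.219*35.155
= 2920.216 + 6880.029 + 8374.589
= 18174.83 MJ
e = 18174.83 / 33.895 = 536.21 MJ/m^2

536.21 MJ/m^2


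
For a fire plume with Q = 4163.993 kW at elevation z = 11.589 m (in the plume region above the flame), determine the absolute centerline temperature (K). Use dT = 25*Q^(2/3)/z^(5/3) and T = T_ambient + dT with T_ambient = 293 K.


Q^(2/3) = 258.83
z^(5/3) = 59.349
dT = 25 * 258.83 / 59.349 = 109.03 K
T = 293 + 109.03 = 402.03 K

402.03 K


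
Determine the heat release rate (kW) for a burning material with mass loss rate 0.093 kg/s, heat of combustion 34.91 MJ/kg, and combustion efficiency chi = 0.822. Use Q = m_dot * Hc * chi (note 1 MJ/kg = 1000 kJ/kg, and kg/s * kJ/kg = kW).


Hc = 34.91 MJ/kg = 34.91 * 1000 kJ/kg = 34910 kJ/kg
Q = 0.093 kg/s * 34910 kJ/kg * 0.822 = 2668.7 kW

2668.7 kW


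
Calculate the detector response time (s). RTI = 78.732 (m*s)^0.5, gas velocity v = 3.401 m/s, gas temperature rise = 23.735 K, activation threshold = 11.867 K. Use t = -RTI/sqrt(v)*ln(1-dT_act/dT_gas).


dT_act/dT_gas = 0.49998
ln(1 - 0.49998) = -0.69311
t = -78.732 / sqrt(3.401) * -0.69311 = 29.590 s

29.590 s


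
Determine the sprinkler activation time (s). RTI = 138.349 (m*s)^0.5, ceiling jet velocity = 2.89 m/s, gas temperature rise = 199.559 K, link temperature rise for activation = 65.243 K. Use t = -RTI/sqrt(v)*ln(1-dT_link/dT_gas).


dT_link/dT_gas = 0.32694
ln(1 - 0.32694) = -0.39591
t = -138.349 / sqrt(2.89) * -0.39591 = 32.220 s

32.220 s


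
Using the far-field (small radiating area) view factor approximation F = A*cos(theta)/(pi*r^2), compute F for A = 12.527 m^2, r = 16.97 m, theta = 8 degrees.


cos(8 deg) = 0.99027
pi*r^2 = 904.72
F = 12.527 * 0.99027 / 904.72 = 0.013712

0.013712


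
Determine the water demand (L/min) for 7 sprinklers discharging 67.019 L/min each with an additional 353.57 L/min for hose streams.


Sprinkler demand = 7 * 67.019 = 469.133 L/min
Total = 469.133 + 353.57 = 822.703 L/min

822.703 L/min


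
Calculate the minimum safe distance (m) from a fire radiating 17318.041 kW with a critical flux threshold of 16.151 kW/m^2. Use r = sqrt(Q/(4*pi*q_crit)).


4*pi*q_crit = 202.96
Q/(4*pi*q_crit) = 85.328
r = sqrt(85.328) = 9.2373 m

9.2373 m


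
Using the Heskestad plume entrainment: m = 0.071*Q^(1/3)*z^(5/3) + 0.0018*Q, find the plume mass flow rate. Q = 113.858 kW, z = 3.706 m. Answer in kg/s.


Q^(1/3) = 4.8468
z^(5/3) = 8.8751
First term = 0.071 * 4.8468 * 8.8751 = 3.0541
Second term = 0.0018 * 113.858 = 0.20494
m = 3.2591 kg/s

3.2591 kg/s


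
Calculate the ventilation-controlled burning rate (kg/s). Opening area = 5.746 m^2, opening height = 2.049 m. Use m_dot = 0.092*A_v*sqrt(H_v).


sqrt(H_v) = 1.4314
m_dot = 0.092 * 5.746 * 1.4314 = 0.75670 kg/s

0.75670 kg/s


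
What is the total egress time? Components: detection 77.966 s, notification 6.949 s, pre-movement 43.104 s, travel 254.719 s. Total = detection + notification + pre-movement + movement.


Total = 77.966 + 6.949 + 43.104 + 254.719 = 382.738 s

382.738 s


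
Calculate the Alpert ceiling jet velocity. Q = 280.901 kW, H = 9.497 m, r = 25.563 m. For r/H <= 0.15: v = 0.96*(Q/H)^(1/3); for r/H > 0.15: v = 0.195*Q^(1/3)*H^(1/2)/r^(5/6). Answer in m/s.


r/H = 25.563 / 9.497 = 2.6917
r/H > 0.15, so v = 0.195*Q^(1/3)*H^(1/2)/r^(5/6)
Q^(1/3) = 6.5491
H^(1/2) = 3.0817
r^(5/6) = 14.894
v = 0.195 * 6.5491 * 3.0817 / 14.894 = 0.26424 m/s

0.26424 m/s


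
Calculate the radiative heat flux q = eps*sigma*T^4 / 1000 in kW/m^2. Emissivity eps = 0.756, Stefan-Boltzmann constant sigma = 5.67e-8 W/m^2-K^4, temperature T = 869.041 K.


T^4 = 5.7038e+11
q = 0.756 * 5.67e-8 * 5.7038e+11 / 1000 = 24.449 kW/m^2

24.449 kW/m^2


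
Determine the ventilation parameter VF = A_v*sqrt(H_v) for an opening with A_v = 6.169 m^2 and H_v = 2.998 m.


sqrt(H_v) = 1.7315
VF = 6.169 * 1.7315 = 10.681 m^(5/2)

10.681 m^(5/2)


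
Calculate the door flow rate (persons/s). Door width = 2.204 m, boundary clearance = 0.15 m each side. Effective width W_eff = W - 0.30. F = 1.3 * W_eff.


W_eff = 2.204 - 0.30 = 1.904 m
F = 1.3 * 1.904 = 2.4752 persons/s

2.4752 persons/s


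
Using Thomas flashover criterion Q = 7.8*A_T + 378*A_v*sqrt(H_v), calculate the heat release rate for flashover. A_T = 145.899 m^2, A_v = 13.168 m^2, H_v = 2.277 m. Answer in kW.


7.8*A_T = 1138.0
sqrt(H_v) = 1.5090
378*A_v*sqrt(H_v) = 7510.9
Q = 1138.0 + 7510.9 = 8648.9 kW

8648.9 kW


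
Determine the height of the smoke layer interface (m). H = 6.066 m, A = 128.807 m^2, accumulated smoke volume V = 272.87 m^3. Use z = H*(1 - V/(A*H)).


V/(A*H) = 0.34923
1 - 0.34923 = 0.65077
z = 6.066 * 0.65077 = 3.9476 m

3.9476 m


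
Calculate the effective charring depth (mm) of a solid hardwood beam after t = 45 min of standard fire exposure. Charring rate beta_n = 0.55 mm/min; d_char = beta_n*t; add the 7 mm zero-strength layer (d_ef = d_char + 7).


d_char = 0.55 * 45 = 24.75 mm
d_ef = 24.75 + 1.0*7 = 31.75 mm

31.75 mm


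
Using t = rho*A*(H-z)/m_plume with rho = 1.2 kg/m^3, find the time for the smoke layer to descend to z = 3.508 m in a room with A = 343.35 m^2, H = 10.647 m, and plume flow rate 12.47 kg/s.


H - z = 7.139 m
t = 1.2 * 343.35 * 7.139 / 12.47 = 235.88 s

235.88 s


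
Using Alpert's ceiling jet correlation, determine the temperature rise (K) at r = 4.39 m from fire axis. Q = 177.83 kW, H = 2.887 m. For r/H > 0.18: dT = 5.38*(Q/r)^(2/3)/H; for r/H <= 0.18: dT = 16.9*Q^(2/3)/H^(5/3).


r/H = 4.39 / 2.887 = 1.5206
r/H > 0.18, so dT = 5.38*(Q/r)^(2/3)/H
Q/r = 40.508
(Q/r)^(2/3) = 11.795
dT = 5.38 * 11.795 / 2.887 = 21.980 K

21.980 K


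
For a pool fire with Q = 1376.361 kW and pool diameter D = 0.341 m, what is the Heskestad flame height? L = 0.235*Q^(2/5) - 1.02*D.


Q^(2/5) = 18.009
0.235 * Q^(2/5) = 4.2321
1.02 * D = 0.34782
L = 3.8843 m

3.8843 m


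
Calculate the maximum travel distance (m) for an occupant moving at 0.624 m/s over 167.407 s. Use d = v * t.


d = 0.624 * 167.407 = 104.46 m

104.46 m


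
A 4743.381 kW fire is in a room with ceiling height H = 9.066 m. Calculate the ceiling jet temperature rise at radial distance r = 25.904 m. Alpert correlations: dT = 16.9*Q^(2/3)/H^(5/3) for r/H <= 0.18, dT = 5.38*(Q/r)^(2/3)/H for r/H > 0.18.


r/H = 25.904 / 9.066 = 2.8573
r/H > 0.18, so dT = 5.38*(Q/r)^(2/3)/H
Q/r = 183.11
(Q/r)^(2/3) = 32.246
dT = 5.38 * 32.246 / 9.066 = 19.136 K

19.136 K


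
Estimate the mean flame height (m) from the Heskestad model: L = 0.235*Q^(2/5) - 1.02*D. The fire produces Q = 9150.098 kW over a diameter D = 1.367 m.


Q^(2/5) = 38.421
0.235 * Q^(2/5) = 9.0290
1.02 * D = 1.3943
L = 7.6346 m

7.6346 m


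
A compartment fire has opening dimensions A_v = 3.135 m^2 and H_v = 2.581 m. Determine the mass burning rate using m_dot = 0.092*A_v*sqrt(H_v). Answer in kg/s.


sqrt(H_v) = 1.6065
m_dot = 0.092 * 3.135 * 1.6065 = 0.46336 kg/s

0.46336 kg/s


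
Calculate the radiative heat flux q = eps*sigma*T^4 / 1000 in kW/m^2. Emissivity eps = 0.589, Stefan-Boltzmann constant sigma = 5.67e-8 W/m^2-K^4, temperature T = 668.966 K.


T^4 = 2.0027e+11
q = 0.589 * 5.67e-8 * 2.0027e+11 / 1000 = 6.6883 kW/m^2

6.6883 kW/m^2


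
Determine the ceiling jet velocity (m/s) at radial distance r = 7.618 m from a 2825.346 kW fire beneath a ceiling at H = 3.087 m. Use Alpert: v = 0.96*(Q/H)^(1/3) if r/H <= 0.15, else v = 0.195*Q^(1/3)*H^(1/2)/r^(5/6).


r/H = 7.618 / 3.087 = 2.4678
r/H > 0.15, so v = 0.195*Q^(1/3)*H^(1/2)/r^(5/6)
Q^(1/3) = 14.137
H^(1/2) = 1.7570
r^(5/6) = 5.4308
v = 0.195 * 14.137 * 1.7570 / 5.4308 = 0.89185 m/s

0.89185 m/s


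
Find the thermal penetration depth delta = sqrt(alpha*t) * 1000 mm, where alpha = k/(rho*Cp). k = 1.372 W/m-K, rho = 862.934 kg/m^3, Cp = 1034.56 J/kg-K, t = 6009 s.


alpha = 1.372 / (862.934 * 1034.56) = 1.5368e-06 m^2/s
alpha * t = 0.0092347
delta = sqrt(0.0092347) * 1000 = 96.097 mm

96.097 mm


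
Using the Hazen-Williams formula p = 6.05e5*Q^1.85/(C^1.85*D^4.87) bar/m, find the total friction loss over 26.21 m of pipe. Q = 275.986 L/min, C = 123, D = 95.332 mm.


Q^1.85 = 32782
C^1.85 = 7350.6
D^4.87 = 4.3540e+09
p/m = 0.00061970 bar/m
p_total = 0.00061970 * 26.21 = 0.016242 bar

0.016242 bar


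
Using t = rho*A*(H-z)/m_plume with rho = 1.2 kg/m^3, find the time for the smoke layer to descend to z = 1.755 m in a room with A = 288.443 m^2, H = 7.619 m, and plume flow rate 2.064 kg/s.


H - z = 5.864 m
t = 1.2 * 288.443 * 5.864 / 2.064 = 983.39 s

983.39 s


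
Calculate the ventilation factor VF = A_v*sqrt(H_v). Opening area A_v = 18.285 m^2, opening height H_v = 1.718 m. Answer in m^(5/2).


sqrt(H_v) = 1.3107
VF = 18.285 * 1.3107 = 23.967 m^(5/2)

23.967 m^(5/2)


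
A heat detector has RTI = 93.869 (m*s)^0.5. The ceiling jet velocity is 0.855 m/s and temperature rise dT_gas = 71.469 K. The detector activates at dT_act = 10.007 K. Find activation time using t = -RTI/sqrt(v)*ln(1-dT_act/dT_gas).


dT_act/dT_gas = 0.14002
ln(1 - 0.14002) = -0.15084
t = -93.869 / sqrt(0.855) * -0.15084 = 15.313 s

15.313 s


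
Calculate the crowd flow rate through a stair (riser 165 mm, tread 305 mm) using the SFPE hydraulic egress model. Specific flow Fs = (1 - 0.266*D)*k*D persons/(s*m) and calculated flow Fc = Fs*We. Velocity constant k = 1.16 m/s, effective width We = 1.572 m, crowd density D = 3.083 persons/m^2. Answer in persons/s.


1 - 0.266*D = 1 - 0.266*3.083 = 0.17992
Fs = 0.17992 * 1.16 * 3.083 = 0.64345 persons/(s*m)
Fc = 0.64345 * 1.572 = 1.0115 persons/s

1.0115 persons/s


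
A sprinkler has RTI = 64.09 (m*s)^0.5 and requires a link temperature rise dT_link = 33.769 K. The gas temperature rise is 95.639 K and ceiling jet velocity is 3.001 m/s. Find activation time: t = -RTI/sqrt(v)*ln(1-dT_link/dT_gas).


dT_link/dT_gas = 0.35309
ln(1 - 0.35309) = -0.43555
t = -64.09 / sqrt(3.001) * -0.43555 = 16.114 s

16.114 s


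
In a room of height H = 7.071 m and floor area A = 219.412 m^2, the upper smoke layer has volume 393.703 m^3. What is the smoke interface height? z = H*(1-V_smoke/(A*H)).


V/(A*H) = 0.25376
1 - 0.25376 = 0.74624
z = 7.071 * 0.74624 = 5.2766 m

5.2766 m


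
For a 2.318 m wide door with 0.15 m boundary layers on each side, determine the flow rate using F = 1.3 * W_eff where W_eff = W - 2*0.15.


W_eff = 2.318 - 0.30 = 2.018 m
F = 1.3 * 2.018 = 2.6234 persons/s

2.6234 persons/s


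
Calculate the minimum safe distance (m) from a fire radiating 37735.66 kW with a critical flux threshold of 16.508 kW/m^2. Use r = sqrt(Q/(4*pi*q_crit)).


4*pi*q_crit = 207.45
Q/(4*pi*q_crit) = 181.91
r = sqrt(181.91) = 13.487 m

13.487 m


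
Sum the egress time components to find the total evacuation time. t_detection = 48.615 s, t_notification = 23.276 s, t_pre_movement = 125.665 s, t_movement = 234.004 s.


Total = 48.615 + 23.276 + 125.665 + 234.004 = 431.56 s

431.56 s


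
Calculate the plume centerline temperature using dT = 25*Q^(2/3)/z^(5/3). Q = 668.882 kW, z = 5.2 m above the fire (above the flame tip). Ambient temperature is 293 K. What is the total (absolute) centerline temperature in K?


Q^(2/3) = 76.483
z^(5/3) = 15.608
dT = 25 * 76.483 / 15.608 = 122.51 K
T = 293 + 122.51 = 415.51 K

415.51 K


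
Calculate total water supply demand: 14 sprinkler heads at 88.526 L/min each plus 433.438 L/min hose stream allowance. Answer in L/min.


Sprinkler demand = 14 * 88.526 = 1239.364 L/min
Total = 1239.364 + 433.438 = 1672.802 L/min

1672.802 L/min


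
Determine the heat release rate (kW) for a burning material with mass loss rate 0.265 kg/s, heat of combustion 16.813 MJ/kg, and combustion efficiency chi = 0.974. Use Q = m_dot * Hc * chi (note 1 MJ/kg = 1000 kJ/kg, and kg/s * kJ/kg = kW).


Hc = 16.813 MJ/kg = 16.813 * 1000 kJ/kg = 16813 kJ/kg
Q = 0.265 kg/s * 16813 kJ/kg * 0.974 = 4339.6 kW

4339.6 kW


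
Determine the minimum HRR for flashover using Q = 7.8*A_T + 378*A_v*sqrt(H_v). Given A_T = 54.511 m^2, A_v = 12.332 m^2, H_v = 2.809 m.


7.8*A_T = 425.19
sqrt(H_v) = 1.6760
378*A_v*sqrt(H_v) = 7812.7
Q = 425.19 + 7812.7 = 8237.9 kW

8237.9 kW


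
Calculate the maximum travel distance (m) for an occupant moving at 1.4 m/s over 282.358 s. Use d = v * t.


d = 1.4 * 282.358 = 395.30 m

395.30 m


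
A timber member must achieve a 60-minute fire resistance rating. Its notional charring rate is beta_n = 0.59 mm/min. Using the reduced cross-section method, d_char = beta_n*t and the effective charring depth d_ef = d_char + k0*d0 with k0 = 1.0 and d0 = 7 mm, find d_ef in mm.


d_char = 0.59 * 60 = 35.4 mm
d_ef = 35.4 + 1.0*7 = 42.4 mm

42.4 mm


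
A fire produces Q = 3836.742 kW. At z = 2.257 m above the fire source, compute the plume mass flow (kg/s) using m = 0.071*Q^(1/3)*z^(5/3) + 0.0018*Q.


Q^(1/3) = 15.655
z^(5/3) = 3.8835
First term = 0.071 * 15.655 * 3.8835 = 4.3165
Second term = 0.0018 * 3836.742 = 6.9061
m = 11.223 kg/s

11.223 kg/s


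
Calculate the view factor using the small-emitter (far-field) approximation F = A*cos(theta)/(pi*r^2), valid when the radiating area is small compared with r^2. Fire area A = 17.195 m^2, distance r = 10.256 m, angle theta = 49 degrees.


cos(49 deg) = 0.65606
pi*r^2 = 330.45
F = 17.195 * 0.65606 / 330.45 = 0.034138

0.034138


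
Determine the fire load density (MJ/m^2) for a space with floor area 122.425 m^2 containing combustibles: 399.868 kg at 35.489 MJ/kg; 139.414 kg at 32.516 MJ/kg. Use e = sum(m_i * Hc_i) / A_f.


Total energy = 399.868*35.489 + 139.414*32.516
= 14190.92 + 4533.186
= 18724.10 MJ
e = 18724.10 / 122.425 = 152.94 MJ/m^2

152.94 MJ/m^2


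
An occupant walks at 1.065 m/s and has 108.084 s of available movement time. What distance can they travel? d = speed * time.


d = 1.065 * 108.084 = 115.11 m

115.11 m


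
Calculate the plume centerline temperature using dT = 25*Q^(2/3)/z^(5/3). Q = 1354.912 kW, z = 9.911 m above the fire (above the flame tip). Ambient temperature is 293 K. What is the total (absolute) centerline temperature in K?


Q^(2/3) = 122.44
z^(5/3) = 45.729
dT = 25 * 122.44 / 45.729 = 66.940 K
T = 293 + 66.940 = 359.94 K

359.94 K


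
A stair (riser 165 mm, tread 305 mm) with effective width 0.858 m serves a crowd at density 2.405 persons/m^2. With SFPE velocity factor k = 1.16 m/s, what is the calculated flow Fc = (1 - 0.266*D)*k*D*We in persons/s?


1 - 0.266*D = 1 - 0.266*2.405 = 0.36027
Fs = 0.36027 * 1.16 * 2.405 = 1.0051 persons/(s*m)
Fc = 1.0051 * 0.858 = 0.86236 persons/s

0.86236 persons/s


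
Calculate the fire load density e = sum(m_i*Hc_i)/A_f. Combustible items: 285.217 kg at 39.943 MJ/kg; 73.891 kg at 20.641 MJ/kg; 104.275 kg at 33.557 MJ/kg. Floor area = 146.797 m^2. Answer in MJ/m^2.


Total energy = 285.217*39.943 + 73.891*20.641 + 104.275*33.557
= 11392.42 + 1525.184 + 3499.156
= 16416.76 MJ
e = 16416.76 / 146.797 = 111.83 MJ/m^2

111.83 MJ/m^2


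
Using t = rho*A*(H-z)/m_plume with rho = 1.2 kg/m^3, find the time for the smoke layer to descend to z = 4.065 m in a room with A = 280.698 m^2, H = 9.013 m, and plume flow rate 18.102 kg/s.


H - z = 4.948 m
t = 1.2 * 280.698 * 4.948 / 18.102 = 92.071 s

92.071 s


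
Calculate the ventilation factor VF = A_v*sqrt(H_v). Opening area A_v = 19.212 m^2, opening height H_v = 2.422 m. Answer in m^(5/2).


sqrt(H_v) = 1.5563
VF = 19.212 * 1.5563 = 29.899 m^(5/2)

29.899 m^(5/2)


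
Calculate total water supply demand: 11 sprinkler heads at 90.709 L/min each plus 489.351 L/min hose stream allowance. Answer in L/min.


Sprinkler demand = 11 * 90.709 = 997.799 L/min
Total = 997.799 + 489.351 = 1487.15 L/min

1487.15 L/min


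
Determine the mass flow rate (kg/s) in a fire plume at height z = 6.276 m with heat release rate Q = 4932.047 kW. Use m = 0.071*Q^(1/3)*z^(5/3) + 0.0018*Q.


Q^(1/3) = 17.022
z^(5/3) = 21.354
First term = 0.071 * 17.022 * 21.354 = 25.807
Second term = 0.0018 * 4932.047 = 8.8777
m = 34.685 kg/s

34.685 kg/s


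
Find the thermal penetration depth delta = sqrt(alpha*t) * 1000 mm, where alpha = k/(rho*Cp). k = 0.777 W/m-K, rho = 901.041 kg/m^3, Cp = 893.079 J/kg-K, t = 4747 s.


alpha = 0.777 / (901.041 * 893.079) = 9.6558e-07 m^2/s
alpha * t = 0.0045836
delta = sqrt(0.0045836) * 1000 = 67.702 mm

67.702 mm


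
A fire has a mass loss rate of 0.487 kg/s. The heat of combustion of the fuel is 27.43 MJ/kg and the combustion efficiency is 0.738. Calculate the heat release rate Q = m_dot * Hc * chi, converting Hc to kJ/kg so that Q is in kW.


Hc = 27.43 MJ/kg = 27.43 * 1000 kJ/kg = 27430 kJ/kg
Q = 0.487 kg/s * 27430 kJ/kg * 0.738 = 9858.5 kW

9858.5 kW


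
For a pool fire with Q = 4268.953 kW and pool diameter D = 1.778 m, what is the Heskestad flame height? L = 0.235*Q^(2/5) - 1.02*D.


Q^(2/5) = 28.322
0.235 * Q^(2/5) = 6.6557
1.02 * D = 1.8136
L = 4.8422 m

4.8422 m


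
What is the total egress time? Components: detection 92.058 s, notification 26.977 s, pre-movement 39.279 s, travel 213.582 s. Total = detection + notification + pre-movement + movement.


Total = 92.058 + 26.977 + 39.279 + 213.582 = 371.896 s

371.896 s


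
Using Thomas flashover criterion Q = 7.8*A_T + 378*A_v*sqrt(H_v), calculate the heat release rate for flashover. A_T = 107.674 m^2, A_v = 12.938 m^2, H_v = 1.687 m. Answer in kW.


7.8*A_T = 839.86
sqrt(H_v) = 1.2988
378*A_v*sqrt(H_v) = 6352.1
Q = 839.86 + 6352.1 = 7191.9 kW

7191.9 kW


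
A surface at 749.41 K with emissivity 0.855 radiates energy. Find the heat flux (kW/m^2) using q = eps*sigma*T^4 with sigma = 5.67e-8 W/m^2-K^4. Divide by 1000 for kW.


T^4 = 3.1541e+11
q = 0.855 * 5.67e-8 * 3.1541e+11 / 1000 = 15.291 kW/m^2

15.291 kW/m^2


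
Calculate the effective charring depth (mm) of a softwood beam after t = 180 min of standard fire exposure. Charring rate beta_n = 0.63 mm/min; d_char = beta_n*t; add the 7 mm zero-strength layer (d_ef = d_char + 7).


d_char = 0.63 * 180 = 113.4 mm
d_ef = 113.4 + 1.0*7 = 120.4 mm

120.4 mm


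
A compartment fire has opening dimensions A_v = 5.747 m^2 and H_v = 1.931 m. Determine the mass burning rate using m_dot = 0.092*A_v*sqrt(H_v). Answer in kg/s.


sqrt(H_v) = 1.3896
m_dot = 0.092 * 5.747 * 1.3896 = 0.73472 kg/s

0.73472 kg/s


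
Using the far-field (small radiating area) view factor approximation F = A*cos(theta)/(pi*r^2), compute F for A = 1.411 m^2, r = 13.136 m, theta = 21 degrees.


cos(21 deg) = 0.93358
pi*r^2 = 542.10
F = 1.411 * 0.93358 / 542.10 = 0.0024300

0.0024300
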